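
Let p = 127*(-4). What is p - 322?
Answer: -830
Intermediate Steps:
p = -508
p - 322 = -508 - 322 = -830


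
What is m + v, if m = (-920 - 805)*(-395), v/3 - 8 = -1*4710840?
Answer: -13451121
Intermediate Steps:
v = -14132496 (v = 24 + 3*(-1*4710840) = 24 + 3*(-4710840) = 24 - 14132520 = -14132496)
m = 681375 (m = -1725*(-395) = 681375)
m + v = 681375 - 14132496 = -13451121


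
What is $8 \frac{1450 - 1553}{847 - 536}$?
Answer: $- \frac{824}{311} \approx -2.6495$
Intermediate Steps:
$8 \frac{1450 - 1553}{847 - 536} = 8 \left(- \frac{103}{311}\right) = - \frac{824}{311}$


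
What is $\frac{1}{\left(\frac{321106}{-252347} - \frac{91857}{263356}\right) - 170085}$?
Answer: $- \frac{66457096532}{11303463008675335} \approx -5.8794 \cdot 10^{-6}$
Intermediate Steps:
$\frac{1}{\left(\frac{321106}{-252347} - \frac{91857}{263356}\right) - 170085} = \frac{1}{\left(321106 \left(- \frac{1}{252347}\right) - \frac{91857}{263356}\right) - 170085} = \frac{1}{\left(- \frac{321106}{252347} - \frac{91857}{263356}\right) - 170085} = \frac{1}{- \frac{107745030115}{66457096532} - 170085} = \frac{1}{- \frac{11303463008675335}{66457096532}} = - \frac{66457096532}{11303463008675335}$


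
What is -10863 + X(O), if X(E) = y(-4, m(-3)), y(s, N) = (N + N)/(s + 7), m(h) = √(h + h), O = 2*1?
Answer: -10863 + 2*I*√6/3 ≈ -10863.0 + 1.633*I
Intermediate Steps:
O = 2
m(h) = √2*√h (m(h) = √(2*h) = √2*√h)
y(s, N) = 2*N/(7 + s) (y(s, N) = (2*N)/(7 + s) = 2*N/(7 + s))
X(E) = 2*I*√6/3 (X(E) = 2*(√2*√(-3))/(7 - 4) = 2*(√2*(I*√3))/3 = 2*(I*√6)*(⅓) = 2*I*√6/3)
-10863 + X(O) = -10863 + 2*I*√6/3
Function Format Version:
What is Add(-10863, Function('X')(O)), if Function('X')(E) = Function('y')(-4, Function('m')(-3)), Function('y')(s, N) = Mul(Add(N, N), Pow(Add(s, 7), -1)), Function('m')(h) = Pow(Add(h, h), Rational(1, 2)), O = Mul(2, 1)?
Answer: Add(-10863, Mul(Rational(2, 3), I, Pow(6, Rational(1, 2)))) ≈ Add(-10863., Mul(1.6330, I))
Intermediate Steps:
O = 2
Function('m')(h) = Mul(Pow(2, Rational(1, 2)), Pow(h, Rational(1, 2))) (Function('m')(h) = Pow(Mul(2, h), Rational(1, 2)) = Mul(Pow(2, Rational(1, 2)), Pow(h, Rational(1, 2))))
Function('y')(s, N) = Mul(2, N, Pow(Add(7, s), -1)) (Function('y')(s, N) = Mul(Mul(2, N), Pow(Add(7, s), -1)) = Mul(2, N, Pow(Add(7, s), -1)))
Function('X')(E) = Mul(Rational(2, 3), I, Pow(6, Rational(1, 2))) (Function('X')(E) = Mul(2, Mul(Pow(2, Rational(1, 2)), Pow(-3, Rational(1, 2))), Pow(Add(7, -4), -1)) = Mul(2, Mul(Pow(2, Rational(1, 2)), Mul(I, Pow(3, Rational(1, 2)))), Pow(3, -1)) = Mul(2, Mul(I, Pow(6, Rational(1, 2))), Rational(1, 3)) = Mul(Rational(2, 3), I, Pow(6, Rational(1, 2))))
Add(-10863, Function('X')(O)) = Add(-10863, Mul(Rational(2, 3), I, Pow(6, Rational(1, 2))))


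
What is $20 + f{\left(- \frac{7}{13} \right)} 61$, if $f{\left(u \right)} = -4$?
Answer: $-224$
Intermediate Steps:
$20 + f{\left(- \frac{7}{13} \right)} 61 = 20 - 244 = -224$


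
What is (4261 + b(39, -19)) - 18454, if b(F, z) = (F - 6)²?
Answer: -13104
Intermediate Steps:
b(F, z) = (-6 + F)²
(4261 + b(39, -19)) - 18454 = (4261 + (-6 + 39)²) - 18454 = (4261 + 33²) - 18454 = (4261 + 1089) - 18454 = 5350 - 18454 = -13104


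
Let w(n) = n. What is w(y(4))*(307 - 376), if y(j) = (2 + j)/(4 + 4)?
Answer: -207/4 ≈ -51.750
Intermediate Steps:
y(j) = ¼ + j/8 (y(j) = (2 + j)/8 = (2 + j)*(⅛) = ¼ + j/8)
w(y(4))*(307 - 376) = (¼ + (⅛)*4)*(307 - 376) = (¼ + ½)*(-69) = (¾)*(-69) = -207/4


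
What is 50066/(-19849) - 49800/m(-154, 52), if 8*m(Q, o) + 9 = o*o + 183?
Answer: -4025965774/28562711 ≈ -140.95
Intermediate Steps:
m(Q, o) = 87/4 + o²/8 (m(Q, o) = -9/8 + (o*o + 183)/8 = -9/8 + (o² + 183)/8 = -9/8 + (183 + o²)/8 = -9/8 + (183/8 + o²/8) = 87/4 + o²/8)
50066/(-19849) - 49800/m(-154, 52) = 50066/(-19849) - 49800/(87/4 + (⅛)*52²) = 50066*(-1/19849) - 49800/(87/4 + (⅛)*2704) = -50066/19849 - 49800/(87/4 + 338) = -50066/19849 - 49800/1439/4 = -50066/19849 - 49800*4/1439 = -50066/19849 - 199200/1439 = -4025965774/28562711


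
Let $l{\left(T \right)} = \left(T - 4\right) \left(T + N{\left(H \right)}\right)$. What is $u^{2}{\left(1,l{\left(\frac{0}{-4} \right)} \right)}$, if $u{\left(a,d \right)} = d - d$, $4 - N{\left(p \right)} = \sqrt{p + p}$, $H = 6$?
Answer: $0$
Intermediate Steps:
$N{\left(p \right)} = 4 - \sqrt{2} \sqrt{p}$ ($N{\left(p \right)} = 4 - \sqrt{p + p} = 4 - \sqrt{2 p} = 4 - \sqrt{2} \sqrt{p}$)
$l{\left(T \right)} = \left(-4 + T\right) \left(4 + T - 2 \sqrt{3}\right)$ ($l{\left(T \right)} = \left(T - 4\right) \left(T + \left(4 - \sqrt{2} \sqrt{6}\right)\right) = \left(-4 + T\right) \left(T + \left(4 - 2 \sqrt{3}\right)\right) = \left(-4 + T\right) \left(4 + T - 2 \sqrt{3}\right)$)
$u{\left(a,d \right)} = 0$
$u^{2}{\left(1,l{\left(\frac{0}{-4} \right)} \right)} = 0^{2} = 0$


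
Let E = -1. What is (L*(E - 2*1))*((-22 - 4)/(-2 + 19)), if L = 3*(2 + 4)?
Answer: 1404/17 ≈ 82.588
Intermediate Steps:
L = 18 (L = 3*6 = 18)
(L*(E - 2*1))*((-22 - 4)/(-2 + 19)) = (18*(-1 - 2*1))*((-22 - 4)/(-2 + 19)) = (18*(-1 - 2))*(-26/17) = (18*(-3))*(-26*1/17) = -54*(-26/17) = 1404/17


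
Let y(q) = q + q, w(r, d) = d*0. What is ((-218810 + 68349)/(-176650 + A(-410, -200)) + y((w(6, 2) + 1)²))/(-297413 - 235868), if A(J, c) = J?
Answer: -72083/13488961980 ≈ -5.3438e-6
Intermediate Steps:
w(r, d) = 0
y(q) = 2*q
((-218810 + 68349)/(-176650 + A(-410, -200)) + y((w(6, 2) + 1)²))/(-297413 - 235868) = ((-218810 + 68349)/(-176650 - 410) + 2*(0 + 1)²)/(-297413 - 235868) = (-150461/(-177060) + 2*1²)/(-533281) = (-150461*(-1/177060) + 2*1)*(-1/533281) = (150461/177060 + 2)*(-1/533281) = (504581/177060)*(-1/533281) = -72083/13488961980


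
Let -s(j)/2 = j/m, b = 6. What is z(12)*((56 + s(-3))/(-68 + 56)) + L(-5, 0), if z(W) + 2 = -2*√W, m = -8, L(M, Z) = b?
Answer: 365/24 + 221*√3/12 ≈ 47.107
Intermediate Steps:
L(M, Z) = 6
z(W) = -2 - 2*√W
s(j) = j/4 (s(j) = -2*j/(-8) = -2*j*(-1)/8 = -(-1)*j/4 = j/4)
z(12)*((56 + s(-3))/(-68 + 56)) + L(-5, 0) = (-2 - 4*√3)*((56 + (¼)*(-3))/(-68 + 56)) + 6 = (-2 - 4*√3)*((56 - ¾)/(-12)) + 6 = (-2 - 4*√3)*((221/4)*(-1/12)) + 6 = (-2 - 4*√3)*(-221/48) + 6 = (221/24 + 221*√3/12) + 6 = 365/24 + 221*√3/12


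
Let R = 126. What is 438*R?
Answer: 55188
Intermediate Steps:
438*R = 438*126 = 55188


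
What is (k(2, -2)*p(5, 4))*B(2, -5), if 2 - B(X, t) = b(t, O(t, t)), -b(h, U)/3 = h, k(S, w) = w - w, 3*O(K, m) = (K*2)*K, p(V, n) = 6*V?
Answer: 0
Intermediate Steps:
O(K, m) = 2*K**2/3 (O(K, m) = ((K*2)*K)/3 = ((2*K)*K)/3 = (2*K**2)/3 = 2*K**2/3)
k(S, w) = 0
b(h, U) = -3*h
B(X, t) = 2 + 3*t (B(X, t) = 2 - (-3)*t = 2 + 3*t)
(k(2, -2)*p(5, 4))*B(2, -5) = (0*(6*5))*(2 + 3*(-5)) = (0*30)*(2 - 15) = 0*(-13) = 0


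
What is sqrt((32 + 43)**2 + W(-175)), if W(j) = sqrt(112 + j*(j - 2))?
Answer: sqrt(5625 + sqrt(31087)) ≈ 76.166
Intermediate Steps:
W(j) = sqrt(112 + j*(-2 + j))
sqrt((32 + 43)**2 + W(-175)) = sqrt((32 + 43)**2 + sqrt(112 + (-175)**2 - 2*(-175))) = sqrt(75**2 + sqrt(112 + 30625 + 350)) = sqrt(5625 + sqrt(31087))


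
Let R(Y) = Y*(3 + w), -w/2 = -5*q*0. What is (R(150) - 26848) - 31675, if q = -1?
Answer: -58073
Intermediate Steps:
w = 0 (w = -2*(-5*(-1))*0 = -10*0 = -2*0 = 0)
R(Y) = 3*Y (R(Y) = Y*(3 + 0) = Y*3 = 3*Y)
(R(150) - 26848) - 31675 = (3*150 - 26848) - 31675 = (450 - 26848) - 31675 = -26398 - 31675 = -58073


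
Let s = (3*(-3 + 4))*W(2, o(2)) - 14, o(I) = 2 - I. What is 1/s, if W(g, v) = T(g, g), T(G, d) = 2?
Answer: -⅛ ≈ -0.12500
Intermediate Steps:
W(g, v) = 2
s = -8 (s = (3*(-3 + 4))*2 - 14 = (3*1)*2 - 14 = 3*2 - 14 = 6 - 14 = -8)
1/s = 1/(-8) = -⅛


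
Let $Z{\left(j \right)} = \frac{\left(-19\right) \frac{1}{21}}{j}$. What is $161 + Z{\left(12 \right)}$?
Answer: $\frac{40553}{252} \approx 160.92$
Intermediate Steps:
$Z{\left(j \right)} = - \frac{19}{21 j}$ ($Z{\left(j \right)} = \frac{\left(-19\right) \frac{1}{21}}{j} = - \frac{19}{21 j}$)
$161 + Z{\left(12 \right)} = 161 - \frac{19}{21 \cdot 12} = 161 - \frac{19}{252} = \frac{40553}{252}$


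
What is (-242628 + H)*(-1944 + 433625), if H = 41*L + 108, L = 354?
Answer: -98425858086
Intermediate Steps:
H = 14622 (H = 41*354 + 108 = 14514 + 108 = 14622)
(-242628 + H)*(-1944 + 433625) = (-242628 + 14622)*(-1944 + 433625) = -228006*431681 = -98425858086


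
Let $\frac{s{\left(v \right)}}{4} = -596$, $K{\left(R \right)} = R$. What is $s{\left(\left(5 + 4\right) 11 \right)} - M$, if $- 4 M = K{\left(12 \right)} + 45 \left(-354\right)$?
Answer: $- \frac{12727}{2} \approx -6363.5$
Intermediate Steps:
$s{\left(v \right)} = -2384$ ($s{\left(v \right)} = 4 \left(-596\right) = -2384$)
$M = \frac{7959}{2}$ ($M = - \frac{12 + 45 \left(-354\right)}{4} = - \frac{12 - 15930}{4} = \left(- \frac{1}{4}\right) \left(-15918\right) = \frac{7959}{2} \approx 3979.5$)
$s{\left(\left(5 + 4\right) 11 \right)} - M = -2384 - \frac{7959}{2} = - \frac{12727}{2}$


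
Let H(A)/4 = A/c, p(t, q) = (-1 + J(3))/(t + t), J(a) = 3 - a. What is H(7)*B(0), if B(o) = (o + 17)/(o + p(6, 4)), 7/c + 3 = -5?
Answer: 6528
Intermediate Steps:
c = -7/8 (c = 7/(-3 - 5) = 7/(-8) = 7*(-⅛) = -7/8 ≈ -0.87500)
p(t, q) = -1/(2*t) (p(t, q) = (-1 + (3 - 1*3))/(t + t) = (-1 + (3 - 3))/((2*t)) = (-1 + 0)*(1/(2*t)) = -1/(2*t))
H(A) = -32*A/7 (H(A) = 4*(A/(-7/8)) = 4*(A*(-8/7)) = 4*(-8*A/7) = -32*A/7)
B(o) = (17 + o)/(-1/12 + o) (B(o) = (o + 17)/(o - ½/6) = (17 + o)/(o - ½*⅙) = (17 + o)/(o - 1/12) = (17 + o)/(-1/12 + o))
H(7)*B(0) = (-32/7*7)*(12*(17 + 0)/(-1 + 12*0)) = -384*17/(-1 + 0) = -384*17/(-1) = -384*(-1)*17 = -32*(-204) = 6528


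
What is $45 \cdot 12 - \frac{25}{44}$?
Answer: $\frac{23735}{44} \approx 539.43$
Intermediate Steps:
$45 \cdot 12 - \frac{25}{44} = 540 - \frac{25}{44} = \frac{23735}{44}$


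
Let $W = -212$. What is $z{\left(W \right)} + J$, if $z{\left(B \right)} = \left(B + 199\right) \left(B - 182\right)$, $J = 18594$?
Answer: $23716$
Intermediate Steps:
$z{\left(B \right)} = \left(-182 + B\right) \left(199 + B\right)$ ($z{\left(B \right)} = \left(199 + B\right) \left(-182 + B\right) = \left(-182 + B\right) \left(199 + B\right)$)
$z{\left(W \right)} + J = \left(-36218 + \left(-212\right)^{2} + 17 \left(-212\right)\right) + 18594 = \left(-36218 + 44944 - 3604\right) + 18594 = 5122 + 18594 = 23716$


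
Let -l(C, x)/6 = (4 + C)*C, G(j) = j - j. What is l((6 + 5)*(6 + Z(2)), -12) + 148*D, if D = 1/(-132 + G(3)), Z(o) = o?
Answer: -1603045/33 ≈ -48577.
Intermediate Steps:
G(j) = 0
l(C, x) = -6*C*(4 + C) (l(C, x) = -6*(4 + C)*C = -6*C*(4 + C))
D = -1/132 (D = 1/(-132 + 0) = 1/(-132) = -1/132 ≈ -0.0075758)
l((6 + 5)*(6 + Z(2)), -12) + 148*D = -6*(6 + 5)*(6 + 2)*(4 + (6 + 5)*(6 + 2)) + 148*(-1/132) = -6*11*8*(4 + 11*8) - 37/33 = -6*88*(4 + 88) - 37/33 = -6*88*92 - 37/33 = -48576 - 37/33 = -1603045/33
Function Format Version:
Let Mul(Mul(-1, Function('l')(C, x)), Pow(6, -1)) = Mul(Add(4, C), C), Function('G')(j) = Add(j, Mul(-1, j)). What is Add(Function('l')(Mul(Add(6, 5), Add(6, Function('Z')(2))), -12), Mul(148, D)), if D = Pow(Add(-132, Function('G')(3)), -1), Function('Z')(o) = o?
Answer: Rational(-1603045, 33) ≈ -48577.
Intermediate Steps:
Function('G')(j) = 0
Function('l')(C, x) = Mul(-6, C, Add(4, C)) (Function('l')(C, x) = Mul(-6, Mul(Add(4, C), C)) = Mul(-6, Mul(C, Add(4, C))) = Mul(-6, C, Add(4, C)))
D = Rational(-1, 132) (D = Pow(Add(-132, 0), -1) = Pow(-132, -1) = Rational(-1, 132) ≈ -0.0075758)
Add(Function('l')(Mul(Add(6, 5), Add(6, Function('Z')(2))), -12), Mul(148, D)) = Add(Mul(-6, Mul(Add(6, 5), Add(6, 2)), Add(4, Mul(Add(6, 5), Add(6, 2)))), Mul(148, Rational(-1, 132))) = Add(Mul(-6, Mul(11, 8), Add(4, Mul(11, 8))), Rational(-37, 33)) = Add(Mul(-6, 88, Add(4, 88)), Rational(-37, 33)) = Add(Mul(-6, 88, 92), Rational(-37, 33)) = Add(-48576, Rational(-37, 33)) = Rational(-1603045, 33)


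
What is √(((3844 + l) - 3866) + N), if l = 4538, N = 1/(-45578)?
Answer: √9381330997766/45578 ≈ 67.201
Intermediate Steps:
N = -1/45578 ≈ -2.1940e-5
√(((3844 + l) - 3866) + N) = √(((3844 + 4538) - 3866) - 1/45578) = √((8382 - 3866) - 1/45578) = √(4516 - 1/45578) = √(205830247/45578) = √9381330997766/45578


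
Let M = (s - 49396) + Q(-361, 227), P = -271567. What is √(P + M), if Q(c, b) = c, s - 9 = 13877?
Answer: I*√307438 ≈ 554.47*I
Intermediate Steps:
s = 13886 (s = 9 + 13877 = 13886)
M = -35871 (M = (13886 - 49396) - 361 = -35510 - 361 = -35871)
√(P + M) = √(-271567 - 35871) = √(-307438) = I*√307438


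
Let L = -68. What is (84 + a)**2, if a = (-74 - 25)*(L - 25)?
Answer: 86322681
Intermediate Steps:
a = 9207 (a = (-74 - 25)*(-68 - 25) = -99*(-93) = 9207)
(84 + a)**2 = (84 + 9207)**2 = 9291**2 = 86322681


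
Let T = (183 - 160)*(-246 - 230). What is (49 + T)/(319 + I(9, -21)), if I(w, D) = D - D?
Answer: -10899/319 ≈ -34.166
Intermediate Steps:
I(w, D) = 0
T = -10948 (T = 23*(-476) = -10948)
(49 + T)/(319 + I(9, -21)) = (49 - 10948)/(319 + 0) = -10899/319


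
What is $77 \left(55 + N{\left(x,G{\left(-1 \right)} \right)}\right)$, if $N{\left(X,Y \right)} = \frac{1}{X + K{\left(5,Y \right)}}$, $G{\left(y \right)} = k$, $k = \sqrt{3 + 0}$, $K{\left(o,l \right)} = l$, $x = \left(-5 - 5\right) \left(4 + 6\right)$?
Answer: $\frac{42329595}{9997} - \frac{77 \sqrt{3}}{9997} \approx 4234.2$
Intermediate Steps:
$x = -100$ ($x = \left(-10\right) 10 = -100$)
$k = \sqrt{3} \approx 1.732$
$G{\left(y \right)} = \sqrt{3}$
$N{\left(X,Y \right)} = \frac{1}{X + Y}$
$77 \left(55 + N{\left(x,G{\left(-1 \right)} \right)}\right) = 77 \left(55 + \frac{1}{-100 + \sqrt{3}}\right) = 4235 + \frac{77}{-100 + \sqrt{3}}$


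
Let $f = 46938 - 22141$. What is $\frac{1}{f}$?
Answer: $\frac{1}{24797} \approx 4.0327 \cdot 10^{-5}$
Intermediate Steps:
$f = 24797$ ($f = 46938 - 22141 = 24797$)
$\frac{1}{f} = \frac{1}{24797}$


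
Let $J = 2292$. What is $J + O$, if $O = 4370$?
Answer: $6662$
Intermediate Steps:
$J + O = 2292 + 4370 = 6662$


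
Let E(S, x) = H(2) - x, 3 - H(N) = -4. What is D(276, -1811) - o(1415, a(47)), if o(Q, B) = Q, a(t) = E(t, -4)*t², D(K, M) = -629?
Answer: -2044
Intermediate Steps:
H(N) = 7 (H(N) = 3 - 1*(-4) = 3 + 4 = 7)
E(S, x) = 7 - x
a(t) = 11*t² (a(t) = (7 - 1*(-4))*t² = (7 + 4)*t² = 11*t²)
D(276, -1811) - o(1415, a(47)) = -629 - 1*1415 = -629 - 1415 = -2044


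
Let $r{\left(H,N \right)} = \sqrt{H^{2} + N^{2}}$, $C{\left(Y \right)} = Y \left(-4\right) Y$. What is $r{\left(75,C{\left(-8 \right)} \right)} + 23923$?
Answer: $23923 + \sqrt{71161} \approx 24190.0$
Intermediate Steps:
$C{\left(Y \right)} = - 4 Y^{2}$ ($C{\left(Y \right)} = - 4 Y Y = - 4 Y^{2}$)
$r{\left(75,C{\left(-8 \right)} \right)} + 23923 = \sqrt{75^{2} + \left(- 4 \left(-8\right)^{2}\right)^{2}} + 23923 = \sqrt{5625 + \left(\left(-4\right) 64\right)^{2}} + 23923 = \sqrt{5625 + \left(-256\right)^{2}} + 23923 = \sqrt{5625 + 65536} + 23923 = \sqrt{71161} + 23923 = 23923 + \sqrt{71161}$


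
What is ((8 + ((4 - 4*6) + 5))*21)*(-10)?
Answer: 1470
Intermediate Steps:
((8 + ((4 - 4*6) + 5))*21)*(-10) = ((8 + ((4 - 24) + 5))*21)*(-10) = ((8 + (-20 + 5))*21)*(-10) = ((8 - 15)*21)*(-10) = -7*21*(-10) = -147*(-10) = 1470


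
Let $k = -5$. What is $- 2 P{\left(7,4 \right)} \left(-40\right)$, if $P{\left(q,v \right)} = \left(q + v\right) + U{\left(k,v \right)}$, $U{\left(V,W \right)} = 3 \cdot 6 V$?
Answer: $-6320$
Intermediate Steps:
$U{\left(V,W \right)} = 18 V$
$P{\left(q,v \right)} = -90 + q + v$ ($P{\left(q,v \right)} = \left(q + v\right) + 18 \left(-5\right) = \left(q + v\right) - 90 = -90 + q + v$)
$- 2 P{\left(7,4 \right)} \left(-40\right) = - 2 \left(-90 + 7 + 4\right) \left(-40\right) = \left(-2\right) \left(-79\right) \left(-40\right) = 158 \left(-40\right) = -6320$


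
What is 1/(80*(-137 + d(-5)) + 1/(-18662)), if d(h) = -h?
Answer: -18662/197070721 ≈ -9.4697e-5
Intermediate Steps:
1/(80*(-137 + d(-5)) + 1/(-18662)) = 1/(80*(-137 - 1*(-5)) + 1/(-18662)) = 1/(80*(-137 + 5) - 1/18662) = 1/(80*(-132) - 1/18662) = 1/(-10560 - 1/18662) = 1/(-197070721/18662) = -18662/197070721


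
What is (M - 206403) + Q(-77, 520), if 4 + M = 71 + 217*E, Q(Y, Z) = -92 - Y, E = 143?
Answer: -175320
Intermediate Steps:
M = 31098 (M = -4 + (71 + 217*143) = -4 + (71 + 31031) = -4 + 31102 = 31098)
(M - 206403) + Q(-77, 520) = (31098 - 206403) + (-92 - 1*(-77)) = -175305 + (-92 + 77) = -175305 - 15 = -175320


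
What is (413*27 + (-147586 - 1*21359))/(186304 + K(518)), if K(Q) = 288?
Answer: -663/784 ≈ -0.84566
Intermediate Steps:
(413*27 + (-147586 - 1*21359))/(186304 + K(518)) = (413*27 + (-147586 - 1*21359))/(186304 + 288) = (11151 + (-147586 - 21359))/186592 = (11151 - 168945)*(1/186592) = -157794*1/186592 = -663/784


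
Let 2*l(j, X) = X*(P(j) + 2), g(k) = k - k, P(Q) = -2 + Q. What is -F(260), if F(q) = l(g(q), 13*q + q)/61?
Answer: 0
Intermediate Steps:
g(k) = 0
l(j, X) = X*j/2 (l(j, X) = (X*((-2 + j) + 2))/2 = (X*j)/2 = X*j/2)
F(q) = 0 (F(q) = ((½)*(13*q + q)*0)/61 = ((½)*(14*q)*0)*(1/61) = 0*(1/61) = 0)
-F(260) = -1*0 = 0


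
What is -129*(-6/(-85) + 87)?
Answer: -954729/85 ≈ -11232.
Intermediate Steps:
-129*(-6/(-85) + 87) = -129*(-6*(-1/85) + 87) = -129*(6/85 + 87) = -129*7401/85 = -954729/85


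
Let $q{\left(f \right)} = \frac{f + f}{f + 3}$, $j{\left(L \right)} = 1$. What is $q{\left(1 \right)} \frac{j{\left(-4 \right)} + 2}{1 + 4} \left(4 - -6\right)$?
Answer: $3$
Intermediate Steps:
$q{\left(f \right)} = \frac{2 f}{3 + f}$
$q{\left(1 \right)} \frac{j{\left(-4 \right)} + 2}{1 + 4} \left(4 - -6\right) = 2 \cdot 1 \frac{1}{3 + 1} \frac{1 + 2}{1 + 4} \left(4 - -6\right) = 2 \cdot 1 \cdot \frac{1}{4} \cdot \frac{3}{5} \left(4 + 6\right) = 2 \cdot 1 \cdot \frac{1}{4} \cdot 3 \cdot \frac{1}{5} \cdot 10 = \frac{1}{2} \cdot \frac{3}{5} \cdot 10 = \frac{3}{10} \cdot 10 = 3$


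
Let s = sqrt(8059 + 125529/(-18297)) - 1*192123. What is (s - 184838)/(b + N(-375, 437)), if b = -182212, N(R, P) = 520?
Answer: 376961/181692 - sqrt(299521877802)/1108139508 ≈ 2.0742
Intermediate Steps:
s = -192123 + sqrt(299521877802)/6099 (s = sqrt(8059 + 125529*(-1/18297)) - 192123 = sqrt(8059 - 41843/6099) - 192123 = sqrt(49109998/6099) - 192123 = sqrt(299521877802)/6099 - 192123 = -192123 + sqrt(299521877802)/6099 ≈ -1.9203e+5)
(s - 184838)/(b + N(-375, 437)) = ((-192123 + sqrt(299521877802)/6099) - 184838)/(-182212 + 520) = (-376961 + sqrt(299521877802)/6099)/(-181692) = (-376961 + sqrt(299521877802)/6099)*(-1/181692) = 376961/181692 - sqrt(299521877802)/1108139508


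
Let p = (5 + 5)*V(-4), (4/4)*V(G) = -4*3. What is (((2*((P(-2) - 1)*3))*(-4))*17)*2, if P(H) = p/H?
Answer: -48144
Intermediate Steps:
V(G) = -12 (V(G) = -4*3 = -12)
p = -120 (p = (5 + 5)*(-12) = 10*(-12) = -120)
P(H) = -120/H
(((2*((P(-2) - 1)*3))*(-4))*17)*2 = (((2*((-120/(-2) - 1)*3))*(-4))*17)*2 = (((2*((-120*(-½) - 1)*3))*(-4))*17)*2 = (((2*((60 - 1)*3))*(-4))*17)*2 = (((2*(59*3))*(-4))*17)*2 = (((2*177)*(-4))*17)*2 = ((354*(-4))*17)*2 = -1416*17*2 = -24072*2 = -48144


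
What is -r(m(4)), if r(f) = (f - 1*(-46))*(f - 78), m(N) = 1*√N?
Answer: 3648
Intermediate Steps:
m(N) = √N
r(f) = (-78 + f)*(46 + f) (r(f) = (f + 46)*(-78 + f) = (46 + f)*(-78 + f) = (-78 + f)*(46 + f))
-r(m(4)) = -(-3588 + (√4)² - 32*√4) = -(-3588 + 2² - 32*2) = -(-3588 + 4 - 64) = -1*(-3648) = 3648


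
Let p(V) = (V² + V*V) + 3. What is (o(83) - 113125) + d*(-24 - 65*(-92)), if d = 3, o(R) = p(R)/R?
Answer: -7892550/83 ≈ -95091.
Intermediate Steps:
p(V) = 3 + 2*V² (p(V) = (V² + V²) + 3 = 2*V² + 3 = 3 + 2*V²)
o(R) = (3 + 2*R²)/R
(o(83) - 113125) + d*(-24 - 65*(-92)) = ((2*83 + 3/83) - 113125) + 3*(-24 - 65*(-92)) = ((166 + 3*(1/83)) - 113125) + 3*(-24 + 5980) = ((166 + 3/83) - 113125) + 3*5956 = (13781/83 - 113125) + 17868 = -9375594/83 + 17868 = -7892550/83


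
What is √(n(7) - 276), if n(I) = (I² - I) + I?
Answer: I*√227 ≈ 15.067*I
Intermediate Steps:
n(I) = I²
√(n(7) - 276) = √(7² - 276) = √(49 - 276) = √(-227) = I*√227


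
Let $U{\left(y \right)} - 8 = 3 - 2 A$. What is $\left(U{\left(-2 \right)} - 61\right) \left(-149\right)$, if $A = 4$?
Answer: $8642$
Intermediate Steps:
$U{\left(y \right)} = 3$ ($U{\left(y \right)} = 8 + \left(3 - 8\right) = 8 - 5 = 3$)
$\left(U{\left(-2 \right)} - 61\right) \left(-149\right) = \left(3 - 61\right) \left(-149\right) = \left(-58\right) \left(-149\right) = 8642$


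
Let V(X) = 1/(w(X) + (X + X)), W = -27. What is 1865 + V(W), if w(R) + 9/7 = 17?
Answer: 499813/268 ≈ 1865.0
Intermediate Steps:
w(R) = 110/7 (w(R) = -9/7 + 17 = 110/7)
V(X) = 1/(110/7 + 2*X) (V(X) = 1/(110/7 + (X + X)) = 1/(110/7 + 2*X))
1865 + V(W) = 1865 + 7/(2*(55 + 7*(-27))) = 1865 + 7/(2*(55 - 189)) = 1865 + (7/2)/(-134) = 1865 + (7/2)*(-1/134) = 1865 - 7/268 = 499813/268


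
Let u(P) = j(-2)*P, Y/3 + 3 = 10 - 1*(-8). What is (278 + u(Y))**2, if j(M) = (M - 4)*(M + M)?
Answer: 1844164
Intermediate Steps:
Y = 45 (Y = -9 + 3*(10 - 1*(-8)) = -9 + 3*(10 + 8) = -9 + 3*18 = -9 + 54 = 45)
j(M) = 2*M*(-4 + M) (j(M) = (-4 + M)*(2*M) = 2*M*(-4 + M))
u(P) = 24*P (u(P) = (2*(-2)*(-4 - 2))*P = (2*(-2)*(-6))*P = 24*P)
(278 + u(Y))**2 = (278 + 24*45)**2 = (278 + 1080)**2 = 1358**2 = 1844164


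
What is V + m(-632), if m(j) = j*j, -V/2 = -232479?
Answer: 864382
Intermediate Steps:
V = 464958 (V = -2*(-232479) = 464958)
m(j) = j²
V + m(-632) = 464958 + (-632)² = 464958 + 399424 = 864382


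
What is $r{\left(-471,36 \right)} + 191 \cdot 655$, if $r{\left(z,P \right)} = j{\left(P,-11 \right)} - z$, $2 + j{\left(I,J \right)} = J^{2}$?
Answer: $125695$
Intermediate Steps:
$j{\left(I,J \right)} = -2 + J^{2}$
$r{\left(z,P \right)} = 119 - z$ ($r{\left(z,P \right)} = \left(-2 + \left(-11\right)^{2}\right) - z = \left(-2 + 121\right) - z = 119 - z$)
$r{\left(-471,36 \right)} + 191 \cdot 655 = \left(119 - -471\right) + 191 \cdot 655 = \left(119 + 471\right) + 125105 = 590 + 125105 = 125695$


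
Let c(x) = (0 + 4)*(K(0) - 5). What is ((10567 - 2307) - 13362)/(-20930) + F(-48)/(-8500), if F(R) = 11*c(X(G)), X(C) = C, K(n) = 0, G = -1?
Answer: 239858/889525 ≈ 0.26965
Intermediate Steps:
c(x) = -20 (c(x) = (0 + 4)*(0 - 5) = 4*(-5) = -20)
F(R) = -220 (F(R) = 11*(-20) = -220)
((10567 - 2307) - 13362)/(-20930) + F(-48)/(-8500) = ((10567 - 2307) - 13362)/(-20930) - 220/(-8500) = (8260 - 13362)*(-1/20930) - 220*(-1/8500) = -5102*(-1/20930) + 11/425 = 2551/10465 + 11/425 = 239858/889525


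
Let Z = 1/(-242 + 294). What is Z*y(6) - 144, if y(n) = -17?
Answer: -7505/52 ≈ -144.33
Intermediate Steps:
Z = 1/52 ≈ 0.019231
Z*y(6) - 144 = (1/52)*(-17) - 144 = -17/52 - 144 = -7505/52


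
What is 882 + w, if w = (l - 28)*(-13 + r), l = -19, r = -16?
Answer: 2245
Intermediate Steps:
w = 1363 (w = (-19 - 28)*(-13 - 16) = -47*(-29) = 1363)
882 + w = 882 + 1363 = 2245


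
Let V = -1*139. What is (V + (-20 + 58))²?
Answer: 10201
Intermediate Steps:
V = -139
(V + (-20 + 58))² = (-139 + (-20 + 58))² = (-139 + 38)² = (-101)² = 10201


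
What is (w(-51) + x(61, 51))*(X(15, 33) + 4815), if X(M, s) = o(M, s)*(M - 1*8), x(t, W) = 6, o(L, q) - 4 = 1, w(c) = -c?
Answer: 276450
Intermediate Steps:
o(L, q) = 5 (o(L, q) = 4 + 1 = 5)
X(M, s) = -40 + 5*M (X(M, s) = 5*(M - 1*8) = 5*(M - 8) = 5*(-8 + M) = -40 + 5*M)
(w(-51) + x(61, 51))*(X(15, 33) + 4815) = (-1*(-51) + 6)*((-40 + 5*15) + 4815) = (51 + 6)*((-40 + 75) + 4815) = 57*(35 + 4815) = 57*4850 = 276450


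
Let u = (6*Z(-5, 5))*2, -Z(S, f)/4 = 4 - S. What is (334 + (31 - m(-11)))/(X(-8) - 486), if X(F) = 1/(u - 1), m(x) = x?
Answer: -162808/210439 ≈ -0.77366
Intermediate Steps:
Z(S, f) = -16 + 4*S (Z(S, f) = -4*(4 - S) = -16 + 4*S)
u = -432 (u = (6*(-16 + 4*(-5)))*2 = (6*(-16 - 20))*2 = (6*(-36))*2 = -216*2 = -432)
X(F) = -1/433 (X(F) = 1/(-432 - 1) = 1/(-433) = -1/433)
(334 + (31 - m(-11)))/(X(-8) - 486) = (334 + (31 - 1*(-11)))/(-1/433 - 486) = (334 + (31 + 11))/(-210439/433) = (334 + 42)*(-433/210439) = 376*(-433/210439) = -162808/210439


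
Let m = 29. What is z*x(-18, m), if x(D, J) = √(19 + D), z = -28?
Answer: -28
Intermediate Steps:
z*x(-18, m) = -28*√(19 - 18) = -28*√1 = -28*1 = -28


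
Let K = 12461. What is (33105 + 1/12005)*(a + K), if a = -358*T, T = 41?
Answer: -881092391142/12005 ≈ -7.3394e+7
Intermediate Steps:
a = -14678 (a = -358*41 = -14678)
(33105 + 1/12005)*(a + K) = (33105 + 1/12005)*(-14678 + 12461) = (33105 + 1/12005)*(-2217) = (397425526/12005)*(-2217) = -881092391142/12005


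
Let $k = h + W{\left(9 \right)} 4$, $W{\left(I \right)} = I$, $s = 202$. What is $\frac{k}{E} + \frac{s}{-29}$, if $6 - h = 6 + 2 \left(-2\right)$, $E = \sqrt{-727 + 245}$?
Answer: $- \frac{202}{29} - \frac{20 i \sqrt{482}}{241} \approx -6.9655 - 1.822 i$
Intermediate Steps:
$E = i \sqrt{482}$ ($E = \sqrt{-482} = i \sqrt{482} \approx 21.954 i$)
$h = 4$ ($h = 6 - \left(6 + 2 \left(-2\right)\right) = 6 - \left(6 - 4\right) = 6 - 2 = 4$)
$k = 40$ ($k = 4 + 9 \cdot 4 = 4 + 36 = 40$)
$\frac{k}{E} + \frac{s}{-29} = \frac{40}{i \sqrt{482}} + \frac{202}{-29} = 40 \left(- \frac{i \sqrt{482}}{482}\right) + 202 \left(- \frac{1}{29}\right) = - \frac{20 i \sqrt{482}}{241} - \frac{202}{29} = - \frac{202}{29} - \frac{20 i \sqrt{482}}{241}$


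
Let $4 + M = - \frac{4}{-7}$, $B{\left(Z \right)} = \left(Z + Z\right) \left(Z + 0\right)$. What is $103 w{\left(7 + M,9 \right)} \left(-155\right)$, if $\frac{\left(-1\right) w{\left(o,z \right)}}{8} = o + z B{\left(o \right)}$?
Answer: $\frac{1459201000}{49} \approx 2.978 \cdot 10^{7}$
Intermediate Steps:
$B{\left(Z \right)} = 2 Z^{2}$ ($B{\left(Z \right)} = 2 Z Z = 2 Z^{2}$)
$M = - \frac{24}{7}$ ($M = -4 - \frac{4}{-7} = -4 - - \frac{4}{7} = -4 + \frac{4}{7} = - \frac{24}{7} \approx -3.4286$)
$w{\left(o,z \right)} = - 8 o - 16 z o^{2}$ ($w{\left(o,z \right)} = - 8 \left(o + z 2 o^{2}\right) = - 8 \left(o + 2 z o^{2}\right) = - 8 o - 16 z o^{2}$)
$103 w{\left(7 + M,9 \right)} \left(-155\right) = 103 \cdot 8 \left(7 - \frac{24}{7}\right) \left(-1 - 2 \left(7 - \frac{24}{7}\right) 9\right) \left(-155\right) = 103 \cdot 8 \cdot \frac{25}{7} \left(-1 - \frac{50}{7} \cdot 9\right) \left(-155\right) = 103 \cdot 8 \cdot \frac{25}{7} \left(-1 - \frac{450}{7}\right) \left(-155\right) = 103 \cdot 8 \cdot \frac{25}{7} \left(- \frac{457}{7}\right) \left(-155\right) = 103 \left(- \frac{91400}{49}\right) \left(-155\right) = \left(- \frac{9414200}{49}\right) \left(-155\right) = \frac{1459201000}{49}$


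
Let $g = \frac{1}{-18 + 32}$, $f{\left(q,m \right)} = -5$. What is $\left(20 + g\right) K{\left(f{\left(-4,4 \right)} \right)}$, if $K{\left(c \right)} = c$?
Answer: $- \frac{1405}{14} \approx -100.36$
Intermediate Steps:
$g = \frac{1}{14} \approx 0.071429$
$\left(20 + g\right) K{\left(f{\left(-4,4 \right)} \right)} = \left(20 + \frac{1}{14}\right) \left(-5\right) = \frac{281}{14} \left(-5\right) = - \frac{1405}{14}$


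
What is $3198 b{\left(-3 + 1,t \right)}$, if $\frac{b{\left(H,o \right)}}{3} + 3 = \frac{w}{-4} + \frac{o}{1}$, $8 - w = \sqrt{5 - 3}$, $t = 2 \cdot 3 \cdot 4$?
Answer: $182286 + \frac{4797 \sqrt{2}}{2} \approx 1.8568 \cdot 10^{5}$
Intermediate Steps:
$t = 24$ ($t = 6 \cdot 4 = 24$)
$w = 8 - \sqrt{2}$ ($w = 8 - \sqrt{5 - 3} = 8 - \sqrt{2} \approx 6.5858$)
$b{\left(H,o \right)} = -15 + 3 o + \frac{3 \sqrt{2}}{4}$ ($b{\left(H,o \right)} = -9 + 3 \left(\frac{8 - \sqrt{2}}{-4} + \frac{o}{1}\right) = -9 + 3 \left(\left(8 - \sqrt{2}\right) \left(- \frac{1}{4}\right) + o 1\right) = -9 + 3 \left(\left(-2 + \frac{\sqrt{2}}{4}\right) + o\right) = -9 + 3 \left(-2 + o + \frac{\sqrt{2}}{4}\right) = -9 + \left(-6 + 3 o + \frac{3 \sqrt{2}}{4}\right) = -15 + 3 o + \frac{3 \sqrt{2}}{4}$)
$3198 b{\left(-3 + 1,t \right)} = 3198 \left(-15 + 3 \cdot 24 + \frac{3 \sqrt{2}}{4}\right) = 3198 \left(-15 + 72 + \frac{3 \sqrt{2}}{4}\right) = 3198 \left(57 + \frac{3 \sqrt{2}}{4}\right) = 182286 + \frac{4797 \sqrt{2}}{2}$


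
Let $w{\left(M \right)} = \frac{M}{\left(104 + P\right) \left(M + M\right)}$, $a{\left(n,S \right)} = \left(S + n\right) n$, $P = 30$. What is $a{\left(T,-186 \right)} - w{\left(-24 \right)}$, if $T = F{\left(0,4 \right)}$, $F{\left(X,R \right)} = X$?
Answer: $- \frac{1}{268} \approx -0.0037313$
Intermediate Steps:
$T = 0$
$a{\left(n,S \right)} = n \left(S + n\right)$
$w{\left(M \right)} = \frac{1}{268}$ ($w{\left(M \right)} = \frac{M}{\left(104 + 30\right) \left(M + M\right)} = \frac{M}{134 \cdot 2 M} = \frac{M}{268 M} = M \frac{1}{268 M} = \frac{1}{268}$)
$a{\left(T,-186 \right)} - w{\left(-24 \right)} = 0 \left(-186 + 0\right) - \frac{1}{268} = 0 \left(-186\right) - \frac{1}{268} = 0 - \frac{1}{268} = - \frac{1}{268}$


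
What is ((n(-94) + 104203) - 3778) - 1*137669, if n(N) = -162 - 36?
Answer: -37442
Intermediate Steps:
n(N) = -198
((n(-94) + 104203) - 3778) - 1*137669 = ((-198 + 104203) - 3778) - 1*137669 = (104005 - 3778) - 137669 = 100227 - 137669 = -37442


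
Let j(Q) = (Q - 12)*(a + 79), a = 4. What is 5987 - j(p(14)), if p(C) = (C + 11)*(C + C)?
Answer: -51117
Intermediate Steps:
p(C) = 2*C*(11 + C) (p(C) = (11 + C)*(2*C) = 2*C*(11 + C))
j(Q) = -996 + 83*Q (j(Q) = (Q - 12)*(4 + 79) = (-12 + Q)*83 = -996 + 83*Q)
5987 - j(p(14)) = 5987 - (-996 + 83*(2*14*(11 + 14))) = 5987 - (-996 + 83*(2*14*25)) = 5987 - (-996 + 83*700) = 5987 - (-996 + 58100) = 5987 - 1*57104 = 5987 - 57104 = -51117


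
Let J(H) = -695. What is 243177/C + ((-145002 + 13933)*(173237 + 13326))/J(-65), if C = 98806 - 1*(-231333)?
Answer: 8072765613510748/229446605 ≈ 3.5184e+7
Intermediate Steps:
C = 330139 (C = 98806 + 231333 = 330139)
243177/C + ((-145002 + 13933)*(173237 + 13326))/J(-65) = 243177/330139 + ((-145002 + 13933)*(173237 + 13326))/(-695) = 243177*(1/330139) - 131069*186563*(-1/695) = 243177/330139 - 24452625847*(-1/695) = 243177/330139 + 24452625847/695 = 8072765613510748/229446605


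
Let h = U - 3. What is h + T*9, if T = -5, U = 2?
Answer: -46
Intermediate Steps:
h = -1 (h = 2 - 3 = -1)
h + T*9 = -1 - 5*9 = -1 - 45 = -46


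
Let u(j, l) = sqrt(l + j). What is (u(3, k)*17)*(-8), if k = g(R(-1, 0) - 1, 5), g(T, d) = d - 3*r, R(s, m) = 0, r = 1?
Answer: -136*sqrt(5) ≈ -304.11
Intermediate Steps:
g(T, d) = -3 + d (g(T, d) = d - 3*1 = d - 3 = -3 + d)
k = 2 (k = -3 + 5 = 2)
u(j, l) = sqrt(j + l)
(u(3, k)*17)*(-8) = (sqrt(3 + 2)*17)*(-8) = (sqrt(5)*17)*(-8) = (17*sqrt(5))*(-8) = -136*sqrt(5)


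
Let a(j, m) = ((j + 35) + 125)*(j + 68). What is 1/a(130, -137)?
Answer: 1/57420 ≈ 1.7416e-5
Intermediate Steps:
a(j, m) = (68 + j)*(160 + j) (a(j, m) = ((35 + j) + 125)*(68 + j) = (160 + j)*(68 + j) = (68 + j)*(160 + j))
1/a(130, -137) = 1/(10880 + 130² + 228*130) = 1/(10880 + 16900 + 29640) = 1/57420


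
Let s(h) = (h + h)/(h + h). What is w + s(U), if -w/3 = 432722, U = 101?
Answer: -1298165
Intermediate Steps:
s(h) = 1 (s(h) = (2*h)/((2*h)) = (2*h)*(1/(2*h)) = 1)
w = -1298166 (w = -3*432722 = -1298166)
w + s(U) = -1298166 + 1 = -1298165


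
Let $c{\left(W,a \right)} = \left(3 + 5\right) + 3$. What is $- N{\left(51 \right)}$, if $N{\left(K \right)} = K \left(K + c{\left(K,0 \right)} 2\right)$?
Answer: $-3723$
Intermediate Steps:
$c{\left(W,a \right)} = 11$ ($c{\left(W,a \right)} = 8 + 3 = 11$)
$N{\left(K \right)} = K \left(22 + K\right)$ ($N{\left(K \right)} = K \left(K + 11 \cdot 2\right) = K \left(K + 22\right) = K \left(22 + K\right)$)
$- N{\left(51 \right)} = - 51 \left(22 + 51\right) = - 51 \cdot 73 = \left(-1\right) 3723 = -3723$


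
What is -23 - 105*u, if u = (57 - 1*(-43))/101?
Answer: -12823/101 ≈ -126.96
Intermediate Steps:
u = 100/101 (u = (57 + 43)*(1/101) = 100*(1/101) = 100/101 ≈ 0.99010)
-23 - 105*u = -23 - 105*100/101 = -23 - 10500/101 = -12823/101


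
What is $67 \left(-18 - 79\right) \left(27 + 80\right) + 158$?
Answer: $-695235$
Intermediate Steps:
$67 \left(-18 - 79\right) \left(27 + 80\right) + 158 = 67 \left(\left(-97\right) 107\right) + 158 = 67 \left(-10379\right) + 158 = -695393 + 158 = -695235$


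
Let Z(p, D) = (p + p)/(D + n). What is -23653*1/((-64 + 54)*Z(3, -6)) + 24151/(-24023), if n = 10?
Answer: 567853754/360345 ≈ 1575.9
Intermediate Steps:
Z(p, D) = 2*p/(10 + D) (Z(p, D) = (p + p)/(D + 10) = (2*p)/(10 + D) = 2*p/(10 + D))
-23653*1/((-64 + 54)*Z(3, -6)) + 24151/(-24023) = -23653*2/(3*(-64 + 54)) + 24151/(-24023) = -23653/((-20*3/4)) + 24151*(-1/24023) = -23653/((-20*3/4)) - 24151/24023 = -23653/((-10*3/2)) - 24151/24023 = -23653/(-15) - 24151/24023 = -23653*(-1/15) - 24151/24023 = 23653/15 - 24151/24023 = 567853754/360345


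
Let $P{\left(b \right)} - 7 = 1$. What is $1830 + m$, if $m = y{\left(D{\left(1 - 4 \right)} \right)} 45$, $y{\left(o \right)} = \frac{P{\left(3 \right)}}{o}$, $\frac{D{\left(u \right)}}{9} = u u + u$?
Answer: $\frac{5510}{3} \approx 1836.7$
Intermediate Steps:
$P{\left(b \right)} = 8$ ($P{\left(b \right)} = 7 + 1 = 8$)
$D{\left(u \right)} = 9 u + 9 u^{2}$ ($D{\left(u \right)} = 9 \left(u u + u\right) = 9 \left(u^{2} + u\right) = 9 \left(u + u^{2}\right) = 9 u + 9 u^{2}$)
$y{\left(o \right)} = \frac{8}{o}$
$m = \frac{20}{3}$ ($m = \frac{8}{9 \left(1 - 4\right) \left(1 + \left(1 - 4\right)\right)} 45 = \frac{8}{9 \left(-3\right) \left(1 - 3\right)} 45 = \frac{8}{9 \left(-3\right) \left(-2\right)} 45 = \frac{8}{54} \cdot 45 = 8 \cdot \frac{1}{54} \cdot 45 = \frac{4}{27} \cdot 45 = \frac{20}{3} \approx 6.6667$)
$1830 + m = 1830 + \frac{20}{3} = \frac{5510}{3}$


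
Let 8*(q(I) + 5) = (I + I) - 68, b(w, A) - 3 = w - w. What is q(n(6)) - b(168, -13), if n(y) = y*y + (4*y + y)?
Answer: 0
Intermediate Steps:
n(y) = y² + 5*y
b(w, A) = 3 (b(w, A) = 3 + (w - w) = 3 + 0 = 3)
q(I) = -27/2 + I/4 (q(I) = -5 + ((I + I) - 68)/8 = -5 + (2*I - 68)/8 = -5 + (-68 + 2*I)/8 = -5 + (-17/2 + I/4) = -27/2 + I/4)
q(n(6)) - b(168, -13) = (-27/2 + (6*(5 + 6))/4) - 1*3 = (-27/2 + (6*11)/4) - 3 = (-27/2 + (¼)*66) - 3 = (-27/2 + 33/2) - 3 = 3 - 3 = 0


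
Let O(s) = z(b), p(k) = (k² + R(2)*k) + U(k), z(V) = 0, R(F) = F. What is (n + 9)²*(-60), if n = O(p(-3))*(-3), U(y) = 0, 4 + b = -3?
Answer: -4860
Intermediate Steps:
b = -7 (b = -4 - 3 = -7)
p(k) = k² + 2*k (p(k) = (k² + 2*k) + 0 = k² + 2*k)
O(s) = 0
n = 0 (n = 0*(-3) = 0)
(n + 9)²*(-60) = (0 + 9)²*(-60) = 9²*(-60) = 81*(-60) = -4860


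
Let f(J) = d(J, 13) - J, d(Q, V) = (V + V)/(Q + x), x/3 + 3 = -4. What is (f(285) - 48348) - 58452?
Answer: -14135207/132 ≈ -1.0708e+5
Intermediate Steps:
x = -21 (x = -9 + 3*(-4) = -9 - 12 = -21)
d(Q, V) = 2*V/(-21 + Q) (d(Q, V) = (V + V)/(Q - 21) = (2*V)/(-21 + Q) = 2*V/(-21 + Q))
f(J) = -J + 26/(-21 + J) (f(J) = 2*13/(-21 + J) - J = 26/(-21 + J) - J = -J + 26/(-21 + J))
(f(285) - 48348) - 58452 = ((26 - 1*285*(-21 + 285))/(-21 + 285) - 48348) - 58452 = ((26 - 1*285*264)/264 - 48348) - 58452 = ((26 - 75240)/264 - 48348) - 58452 = ((1/264)*(-75214) - 48348) - 58452 = (-37607/132 - 48348) - 58452 = -6419543/132 - 58452 = -14135207/132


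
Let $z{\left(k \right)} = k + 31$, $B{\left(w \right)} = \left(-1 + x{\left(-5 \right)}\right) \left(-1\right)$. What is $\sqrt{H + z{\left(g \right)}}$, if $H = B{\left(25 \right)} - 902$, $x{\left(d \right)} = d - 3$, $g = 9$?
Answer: $i \sqrt{853} \approx 29.206 i$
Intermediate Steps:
$x{\left(d \right)} = -3 + d$ ($x{\left(d \right)} = d - 3 = -3 + d$)
$B{\left(w \right)} = 9$ ($B{\left(w \right)} = \left(-1 - 8\right) \left(-1\right) = \left(-9\right) \left(-1\right) = 9$)
$H = -893$ ($H = 9 - 902 = -893$)
$z{\left(k \right)} = 31 + k$
$\sqrt{H + z{\left(g \right)}} = \sqrt{-893 + \left(31 + 9\right)} = \sqrt{-893 + 40} = \sqrt{-853} = i \sqrt{853}$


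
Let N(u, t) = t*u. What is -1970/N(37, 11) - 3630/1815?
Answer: -2784/407 ≈ -6.8403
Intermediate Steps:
-1970/N(37, 11) - 3630/1815 = -1970/(11*37) - 3630/1815 = -1970/407 - 3630*1/1815 = -1970*1/407 - 2 = -1970/407 - 2 = -2784/407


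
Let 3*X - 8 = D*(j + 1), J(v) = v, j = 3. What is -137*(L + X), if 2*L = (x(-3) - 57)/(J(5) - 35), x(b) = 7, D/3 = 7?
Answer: -8631/2 ≈ -4315.5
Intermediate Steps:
D = 21 (D = 3*7 = 21)
X = 92/3 (X = 8/3 + (21*(3 + 1))/3 = 8/3 + (21*4)/3 = 8/3 + (⅓)*84 = 8/3 + 28 = 92/3 ≈ 30.667)
L = ⅚ (L = ((7 - 57)/(5 - 35))/2 = (-50/(-30))/2 = (-50*(-1/30))/2 = (½)*(5/3) = ⅚ ≈ 0.83333)
-137*(L + X) = -137*(⅚ + 92/3) = -137*63/2 = -8631/2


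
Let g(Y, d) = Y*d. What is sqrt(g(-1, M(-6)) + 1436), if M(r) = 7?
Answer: sqrt(1429) ≈ 37.802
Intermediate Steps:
sqrt(g(-1, M(-6)) + 1436) = sqrt(-1*7 + 1436) = sqrt(-7 + 1436) = sqrt(1429)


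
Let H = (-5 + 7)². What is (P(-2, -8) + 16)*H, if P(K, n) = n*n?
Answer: 320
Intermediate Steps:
P(K, n) = n²
H = 4 (H = 2² = 4)
(P(-2, -8) + 16)*H = ((-8)² + 16)*4 = (64 + 16)*4 = 80*4 = 320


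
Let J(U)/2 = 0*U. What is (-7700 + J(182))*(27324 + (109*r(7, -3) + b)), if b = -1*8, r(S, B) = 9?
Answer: -217886900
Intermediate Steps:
b = -8
J(U) = 0 (J(U) = 2*(0*U) = 2*0 = 0)
(-7700 + J(182))*(27324 + (109*r(7, -3) + b)) = (-7700 + 0)*(27324 + (109*9 - 8)) = -7700*(27324 + (981 - 8)) = -7700*(27324 + 973) = -7700*28297 = -217886900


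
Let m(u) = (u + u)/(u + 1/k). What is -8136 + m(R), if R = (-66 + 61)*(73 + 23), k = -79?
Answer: -308449416/37921 ≈ -8134.0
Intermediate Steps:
R = -480 (R = -5*96 = -480)
m(u) = 2*u/(-1/79 + u) (m(u) = (u + u)/(u + 1/(-79)) = (2*u)/(u - 1/79) = (2*u)/(-1/79 + u) = 2*u/(-1/79 + u))
-8136 + m(R) = -8136 + 158*(-480)/(-1 + 79*(-480)) = -8136 + 158*(-480)/(-1 - 37920) = -8136 + 158*(-480)/(-37921) = -8136 + 158*(-480)*(-1/37921) = -8136 + 75840/37921 = -308449416/37921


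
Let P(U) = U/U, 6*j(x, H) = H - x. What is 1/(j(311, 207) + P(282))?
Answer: -3/49 ≈ -0.061224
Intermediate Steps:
j(x, H) = -x/6 + H/6 (j(x, H) = (H - x)/6 = -x/6 + H/6)
P(U) = 1
1/(j(311, 207) + P(282)) = 1/((-1/6*311 + (1/6)*207) + 1) = 1/((-311/6 + 69/2) + 1) = 1/(-52/3 + 1) = 1/(-49/3) = -3/49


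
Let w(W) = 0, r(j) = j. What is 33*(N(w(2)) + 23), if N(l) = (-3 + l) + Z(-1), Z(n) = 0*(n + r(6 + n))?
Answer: 660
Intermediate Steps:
Z(n) = 0 (Z(n) = 0*(n + (6 + n)) = 0*(6 + 2*n) = 0)
N(l) = -3 + l (N(l) = (-3 + l) + 0 = -3 + l)
33*(N(w(2)) + 23) = 33*((-3 + 0) + 23) = 33*(-3 + 23) = 33*20 = 660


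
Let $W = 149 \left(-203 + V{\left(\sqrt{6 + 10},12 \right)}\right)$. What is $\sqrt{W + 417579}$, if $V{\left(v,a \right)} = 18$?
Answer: $\sqrt{390014} \approx 624.51$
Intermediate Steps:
$W = -27565$ ($W = 149 \left(-203 + 18\right) = 149 \left(-185\right) = -27565$)
$\sqrt{W + 417579} = \sqrt{-27565 + 417579} = \sqrt{390014}$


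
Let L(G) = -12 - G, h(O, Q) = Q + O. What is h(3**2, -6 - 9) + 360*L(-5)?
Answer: -2526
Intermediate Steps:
h(O, Q) = O + Q
h(3**2, -6 - 9) + 360*L(-5) = (3**2 + (-6 - 9)) + 360*(-12 - 1*(-5)) = (9 - 15) + 360*(-12 + 5) = -6 + 360*(-7) = -6 - 2520 = -2526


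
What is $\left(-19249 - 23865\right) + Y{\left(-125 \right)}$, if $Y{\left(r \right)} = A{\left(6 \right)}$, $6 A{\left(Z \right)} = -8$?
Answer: $- \frac{129346}{3} \approx -43115.0$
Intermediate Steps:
$A{\left(Z \right)} = - \frac{4}{3}$ ($A{\left(Z \right)} = \frac{1}{6} \left(-8\right) = - \frac{4}{3}$)
$Y{\left(r \right)} = - \frac{4}{3}$
$\left(-19249 - 23865\right) + Y{\left(-125 \right)} = \left(-19249 - 23865\right) - \frac{4}{3} = -43114 - \frac{4}{3} = - \frac{129346}{3}$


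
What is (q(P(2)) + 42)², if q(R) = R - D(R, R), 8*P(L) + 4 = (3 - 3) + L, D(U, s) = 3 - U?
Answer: 5929/4 ≈ 1482.3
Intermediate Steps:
P(L) = -½ + L/8 (P(L) = -½ + ((3 - 3) + L)/8 = -½ + (0 + L)/8 = -½ + L/8)
q(R) = -3 + 2*R (q(R) = R - (3 - R) = R + (-3 + R) = -3 + 2*R)
(q(P(2)) + 42)² = ((-3 + 2*(-½ + (⅛)*2)) + 42)² = ((-3 + 2*(-½ + ¼)) + 42)² = ((-3 + 2*(-¼)) + 42)² = ((-3 - ½) + 42)² = (-7/2 + 42)² = (77/2)² = 5929/4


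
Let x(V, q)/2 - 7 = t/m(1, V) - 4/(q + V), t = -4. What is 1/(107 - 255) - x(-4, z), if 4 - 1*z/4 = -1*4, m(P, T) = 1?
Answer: -5927/1036 ≈ -5.7210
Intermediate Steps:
z = 32 (z = 16 - (-4)*4 = 16 - 4*(-4) = 16 + 16 = 32)
x(V, q) = 6 - 8/(V + q) (x(V, q) = 14 + 2*(-4/1 - 4/(q + V)) = 14 + 2*(-4*1 - 4/(V + q)) = 14 + 2*(-4 - 4/(V + q)) = 14 + (-8 - 8/(V + q)) = 6 - 8/(V + q))
1/(107 - 255) - x(-4, z) = 1/(107 - 255) - 2*(-4 + 3*(-4) + 3*32)/(-4 + 32) = 1/(-148) - 2*(-4 - 12 + 96)/28 = -1/148 - 2*80/28 = -1/148 - 1*40/7 = -1/148 - 40/7 = -5927/1036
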